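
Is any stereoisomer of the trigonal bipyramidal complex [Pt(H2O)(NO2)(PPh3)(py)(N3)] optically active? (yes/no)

yes

In a trigonal bipyramid the two axial positions differ from the three equatorial ones.
Systematic enumeration (placing each ligand type in turn and discarding arrangements equivalent by rotation or reflection) gives 10 geometric isomers.
Of these, 10 lack any improper symmetry element and so occur as enantiomeric pairs, giving 10 + 10 = 20 stereoisomers in total.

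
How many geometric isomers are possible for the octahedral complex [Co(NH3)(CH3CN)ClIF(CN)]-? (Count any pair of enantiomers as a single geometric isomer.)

15

Exhaustive case analysis gives 15 geometric isomers.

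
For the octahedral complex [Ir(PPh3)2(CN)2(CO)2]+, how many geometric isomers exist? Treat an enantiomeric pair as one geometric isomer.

In an octahedral complex each vertex has one trans partner and four cis neighbours.
The distinct arrangements are (5 in all): PPh3 trans, CN trans, CO trans; PPh3 cis, CN trans, CO cis; PPh3 trans, CN cis, CO cis; PPh3 cis, CN cis, CO cis (chiral); PPh3 cis, CN cis, CO trans.

5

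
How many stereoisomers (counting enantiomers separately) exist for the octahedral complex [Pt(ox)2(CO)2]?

3

In an octahedral complex each vertex has one trans partner and four cis neighbours.
Each ox is bidentate and must span two cis positions.
Working through the distinct placements yields 2 geometric isomers: CO trans; CO cis (chiral).
One of these lacks any improper symmetry element and so occurs as an enantiomeric pair, giving 2 + 1 = 3 stereoisomers in total.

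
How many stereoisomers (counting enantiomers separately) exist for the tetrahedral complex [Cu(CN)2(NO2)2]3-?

Only one geometric arrangement is possible.

1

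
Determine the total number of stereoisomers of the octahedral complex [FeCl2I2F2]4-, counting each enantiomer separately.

In an octahedral complex each vertex has one trans partner and four cis neighbours.
The distinct arrangements are (5 in all): Cl trans, I trans, F trans; Cl trans, I cis, F cis; Cl cis, I trans, F cis; Cl cis, I cis, F cis (chiral); Cl cis, I cis, F trans.
One of these lacks any improper symmetry element and so occurs as an enantiomeric pair, giving 5 + 1 = 6 stereoisomers in total.

6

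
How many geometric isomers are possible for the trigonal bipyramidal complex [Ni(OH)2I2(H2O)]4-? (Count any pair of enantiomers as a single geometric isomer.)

A trigonal bipyramid has two axial and three equatorial sites, which are chemically inequivalent.
Exhaustive case analysis gives 5 geometric isomers.

5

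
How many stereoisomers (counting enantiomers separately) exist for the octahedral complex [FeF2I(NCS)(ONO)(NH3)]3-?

Systematic enumeration (placing each ligand type in turn and discarding arrangements equivalent by rotation or reflection) gives 9 geometric isomers.
Of these, 6 lack any improper symmetry element and so occur as enantiomeric pairs, giving 9 + 6 = 15 stereoisomers in total.

15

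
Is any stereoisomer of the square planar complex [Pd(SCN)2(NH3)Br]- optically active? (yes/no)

no

In a square planar complex each vertex has one trans partner and two cis neighbours.
Working through the distinct placements yields 2 geometric isomers: SCN cis; SCN trans.
Each arrangement has an internal mirror plane or centre of symmetry, so none is chiral.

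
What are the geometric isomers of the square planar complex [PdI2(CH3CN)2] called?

cis and trans

In a square planar complex each vertex has one trans partner and two cis neighbours.
The distinct arrangements are (2 in all): I cis; I trans.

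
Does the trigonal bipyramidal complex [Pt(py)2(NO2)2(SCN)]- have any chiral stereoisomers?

A trigonal bipyramid has two axial and three equatorial sites, which are chemically inequivalent.
Exhaustive case analysis gives 5 geometric isomers.
One of these lacks any improper symmetry element and so occurs as an enantiomeric pair, giving 5 + 1 = 6 stereoisomers in total.

yes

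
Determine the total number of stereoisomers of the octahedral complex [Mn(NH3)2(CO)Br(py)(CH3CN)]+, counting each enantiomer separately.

Systematic enumeration (placing each ligand type in turn and discarding arrangements equivalent by rotation or reflection) gives 9 geometric isomers.
Of these, 6 lack any improper symmetry element and so occur as enantiomeric pairs, giving 9 + 6 = 15 stereoisomers in total.

15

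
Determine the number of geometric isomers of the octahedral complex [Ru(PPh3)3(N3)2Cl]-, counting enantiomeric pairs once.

3

The six octahedral sites form three mutually perpendicular trans pairs.
The distinct arrangements are (3 in all): PPh3 mer, N3 cis; PPh3 mer, N3 trans; PPh3 fac, N3 cis.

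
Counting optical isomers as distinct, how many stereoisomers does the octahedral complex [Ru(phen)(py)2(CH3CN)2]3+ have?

4

Each phen is bidentate and must span two cis positions.
There are 3 geometric isomers: py cis, CH3CN trans; py trans, CH3CN cis; py cis, CH3CN cis (chiral).
One of these lacks any improper symmetry element and so occurs as an enantiomeric pair, giving 3 + 1 = 4 stereoisomers in total.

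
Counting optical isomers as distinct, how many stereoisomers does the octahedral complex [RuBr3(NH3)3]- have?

The six octahedral sites form three mutually perpendicular trans pairs.
The distinct arrangements are (2 in all): Br mer; Br fac.
Each arrangement has an internal mirror plane or centre of symmetry, so none is chiral.

2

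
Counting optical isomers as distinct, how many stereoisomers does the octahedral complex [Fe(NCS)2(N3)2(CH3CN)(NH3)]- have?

8

An octahedron has six vertices in three trans pairs; every non-trans pair is cis.
The distinct arrangements are (6 in all): NCS cis, N3 cis (3 arrangements, 2 chiral); NCS trans, N3 cis; NCS cis, N3 trans; NCS trans, N3 trans.
Of these, 2 lack any improper symmetry element and so occur as enantiomeric pairs, giving 6 + 2 = 8 stereoisomers in total.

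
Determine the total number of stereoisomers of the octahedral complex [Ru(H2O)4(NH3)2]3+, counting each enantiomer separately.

The six octahedral sites form three mutually perpendicular trans pairs.
The distinct arrangements are (2 in all): NH3 trans; NH3 cis.
Each arrangement has an internal mirror plane or centre of symmetry, so none is chiral.

2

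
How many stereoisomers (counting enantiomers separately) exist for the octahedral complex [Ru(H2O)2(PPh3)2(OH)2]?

6

An octahedron has six vertices in three trans pairs; every non-trans pair is cis.
Systematic placement gives 5 geometric isomers: H2O trans, PPh3 trans, OH trans; H2O trans, PPh3 cis, OH cis; H2O cis, PPh3 trans, OH cis; H2O cis, PPh3 cis, OH cis (chiral); H2O cis, PPh3 cis, OH trans.
One of these lacks any improper symmetry element and so occurs as an enantiomeric pair, giving 5 + 1 = 6 stereoisomers in total.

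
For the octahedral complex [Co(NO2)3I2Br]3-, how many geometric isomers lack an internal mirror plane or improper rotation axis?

0

Working through the distinct placements yields 3 geometric isomers: NO2 mer, I cis; NO2 mer, I trans; NO2 fac, I cis.
Each arrangement has an internal mirror plane or centre of symmetry, so none is chiral.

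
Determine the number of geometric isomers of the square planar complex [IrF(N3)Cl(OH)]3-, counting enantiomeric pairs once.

A square has two trans pairs of vertices; adjacent vertices are cis.
Systematic placement gives 3 geometric isomers: (Cl/N3 trans, F/OH trans); (Cl/OH trans, F/N3 trans); (Cl/F trans, N3/OH trans).

3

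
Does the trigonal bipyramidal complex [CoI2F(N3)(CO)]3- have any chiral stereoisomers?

yes

A trigonal bipyramid has two axial and three equatorial sites, which are chemically inequivalent.
Systematic enumeration (placing each ligand type in turn and discarding arrangements equivalent by rotation or reflection) gives 7 geometric isomers.
Of these, 3 lack any improper symmetry element and so occur as enantiomeric pairs, giving 7 + 3 = 10 stereoisomers in total.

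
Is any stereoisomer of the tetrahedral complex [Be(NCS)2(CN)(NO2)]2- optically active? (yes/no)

no

Only one geometric arrangement is possible.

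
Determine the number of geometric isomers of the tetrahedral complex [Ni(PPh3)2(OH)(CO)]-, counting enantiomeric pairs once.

All four vertices of a tetrahedron are equivalent and mutually adjacent, so cis/trans isomerism cannot arise.
Only one geometric arrangement is possible.

1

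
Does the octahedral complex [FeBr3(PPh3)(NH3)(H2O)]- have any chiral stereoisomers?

yes

Working through the distinct placements yields 4 geometric isomers: Br mer (3 arrangements); Br fac (chiral).
One of these lacks any improper symmetry element and so occurs as an enantiomeric pair, giving 4 + 1 = 5 stereoisomers in total.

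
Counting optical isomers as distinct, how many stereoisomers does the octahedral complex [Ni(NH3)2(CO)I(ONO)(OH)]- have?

15

Placing the ligands in turn and identifying arrangements related by rotation or reflection leaves 9 distinct geometric isomers.
Of these, 6 lack any improper symmetry element and so occur as enantiomeric pairs, giving 9 + 6 = 15 stereoisomers in total.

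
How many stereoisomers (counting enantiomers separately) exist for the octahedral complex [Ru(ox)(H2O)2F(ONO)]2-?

In an octahedral complex each vertex has one trans partner and four cis neighbours.
Each ox is bidentate and must span two cis positions.
The distinct arrangements are (4 in all): H2O cis (3 arrangements, 2 chiral); H2O trans.
Of these, 2 lack any improper symmetry element and so occur as enantiomeric pairs, giving 4 + 2 = 6 stereoisomers in total.

6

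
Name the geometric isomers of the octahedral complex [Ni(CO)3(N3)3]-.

fac and mer

The distinct arrangements are (2 in all): CO mer; CO fac.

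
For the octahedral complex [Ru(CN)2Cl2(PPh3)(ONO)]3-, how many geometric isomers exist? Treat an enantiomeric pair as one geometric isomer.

6

In an octahedral complex each vertex has one trans partner and four cis neighbours.
Working through the distinct placements yields 6 geometric isomers: CN trans, Cl trans; CN trans, Cl cis; CN cis, Cl cis (3 arrangements, 2 chiral); CN cis, Cl trans.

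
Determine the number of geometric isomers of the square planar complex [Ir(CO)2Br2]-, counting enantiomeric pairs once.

2

The distinct arrangements are (2 in all): CO cis; CO trans.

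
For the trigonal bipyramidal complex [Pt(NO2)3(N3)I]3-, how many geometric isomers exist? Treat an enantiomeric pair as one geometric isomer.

In a trigonal bipyramid the two axial positions differ from the three equatorial ones.
There are 4 geometric isomers: N3 axial, I axial; N3 equatorial, I axial; N3 axial, I equatorial; N3 equatorial, I equatorial.

4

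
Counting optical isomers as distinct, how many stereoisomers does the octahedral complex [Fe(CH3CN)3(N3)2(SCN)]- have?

The distinct arrangements are (3 in all): CH3CN mer, N3 cis; CH3CN mer, N3 trans; CH3CN fac, N3 cis.
Each arrangement has an internal mirror plane or centre of symmetry, so none is chiral.

3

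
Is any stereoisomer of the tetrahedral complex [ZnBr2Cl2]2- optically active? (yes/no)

no

All four vertices of a tetrahedron are equivalent and mutually adjacent, so cis/trans isomerism cannot arise.
Only one geometric arrangement is possible.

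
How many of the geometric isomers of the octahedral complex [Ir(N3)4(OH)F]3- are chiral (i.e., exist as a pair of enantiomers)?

In an octahedral complex each vertex has one trans partner and four cis neighbours.
Systematic placement gives 2 geometric isomers: OH and F mutually cis; OH and F mutually trans.
Each arrangement has an internal mirror plane or centre of symmetry, so none is chiral.

0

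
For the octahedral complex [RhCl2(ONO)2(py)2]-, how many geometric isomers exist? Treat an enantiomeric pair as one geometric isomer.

In an octahedral complex each vertex has one trans partner and four cis neighbours.
The distinct arrangements are (5 in all): Cl trans, ONO trans, py trans; Cl trans, ONO cis, py cis; Cl cis, ONO cis, py trans; Cl cis, ONO cis, py cis (chiral); Cl cis, ONO trans, py cis.

5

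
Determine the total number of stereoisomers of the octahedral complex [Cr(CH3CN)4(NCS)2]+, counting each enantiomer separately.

2

The six octahedral sites form three mutually perpendicular trans pairs.
Working through the distinct placements yields 2 geometric isomers: NCS trans; NCS cis.
Each arrangement has an internal mirror plane or centre of symmetry, so none is chiral.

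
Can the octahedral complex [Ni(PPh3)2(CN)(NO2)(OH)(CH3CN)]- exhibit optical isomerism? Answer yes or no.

yes

In an octahedral complex each vertex has one trans partner and four cis neighbours.
Placing the ligands in turn and identifying arrangements related by rotation or reflection leaves 9 distinct geometric isomers.
Of these, 6 lack any improper symmetry element and so occur as enantiomeric pairs, giving 9 + 6 = 15 stereoisomers in total.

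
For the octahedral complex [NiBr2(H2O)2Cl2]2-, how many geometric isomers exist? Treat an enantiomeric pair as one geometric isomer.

5

The six octahedral sites form three mutually perpendicular trans pairs.
Working through the distinct placements yields 5 geometric isomers: Br trans, H2O trans, Cl trans; Br trans, H2O cis, Cl cis; Br cis, H2O trans, Cl cis; Br cis, H2O cis, Cl cis (chiral); Br cis, H2O cis, Cl trans.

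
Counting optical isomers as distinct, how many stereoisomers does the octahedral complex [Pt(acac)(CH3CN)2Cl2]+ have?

4

In an octahedral complex each vertex has one trans partner and four cis neighbours.
Each acac is bidentate and must span two cis positions.
The distinct arrangements are (3 in all): CH3CN trans, Cl cis; CH3CN cis, Cl cis (chiral); CH3CN cis, Cl trans.
One of these lacks any improper symmetry element and so occurs as an enantiomeric pair, giving 3 + 1 = 4 stereoisomers in total.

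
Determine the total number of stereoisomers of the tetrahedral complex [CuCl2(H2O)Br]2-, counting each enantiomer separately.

1

In a tetrahedral complex all four positions are equivalent and every pair of ligands is adjacent — there is no cis/trans distinction.
Only one geometric arrangement is possible.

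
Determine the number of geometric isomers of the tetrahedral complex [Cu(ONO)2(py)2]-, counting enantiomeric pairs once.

Only one geometric arrangement is possible.

1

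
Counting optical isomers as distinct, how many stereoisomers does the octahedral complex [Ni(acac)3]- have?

The six octahedral sites form three mutually perpendicular trans pairs.
Each acac is bidentate and must span two cis positions.
Only one geometric arrangement is possible; it has no improper symmetry element, so it exists as a pair of enantiomers (2 stereoisomers).

2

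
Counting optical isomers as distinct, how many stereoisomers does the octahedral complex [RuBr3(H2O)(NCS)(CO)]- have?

5

There are 4 geometric isomers: Br mer (3 arrangements); Br fac (chiral).
One of these lacks any improper symmetry element and so occurs as an enantiomeric pair, giving 4 + 1 = 5 stereoisomers in total.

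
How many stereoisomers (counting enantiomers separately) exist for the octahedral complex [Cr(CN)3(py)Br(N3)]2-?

The six octahedral sites form three mutually perpendicular trans pairs.
There are 4 geometric isomers: CN mer (3 arrangements); CN fac (chiral).
One of these lacks any improper symmetry element and so occurs as an enantiomeric pair, giving 4 + 1 = 5 stereoisomers in total.

5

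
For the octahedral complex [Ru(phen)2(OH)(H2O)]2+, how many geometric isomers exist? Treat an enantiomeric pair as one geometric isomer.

Each phen is bidentate and must span two cis positions.
There are 2 geometric isomers: OH and H2O mutually trans; OH and H2O mutually cis (chiral).

2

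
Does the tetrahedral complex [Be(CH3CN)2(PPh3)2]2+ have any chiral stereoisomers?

In a tetrahedral complex all four positions are equivalent and every pair of ligands is adjacent — there is no cis/trans distinction.
Only one geometric arrangement is possible.

no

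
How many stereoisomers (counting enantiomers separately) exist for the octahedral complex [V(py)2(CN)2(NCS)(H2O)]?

There are 6 geometric isomers: py trans, CN trans; py cis, CN trans; py trans, CN cis; py cis, CN cis (3 arrangements, 2 chiral).
Of these, 2 lack any improper symmetry element and so occur as enantiomeric pairs, giving 6 + 2 = 8 stereoisomers in total.

8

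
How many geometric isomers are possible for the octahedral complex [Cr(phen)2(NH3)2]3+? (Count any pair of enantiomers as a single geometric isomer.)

2

An octahedron has six vertices in three trans pairs; every non-trans pair is cis.
Each phen is bidentate and must span two cis positions.
There are 2 geometric isomers: NH3 trans; NH3 cis (chiral).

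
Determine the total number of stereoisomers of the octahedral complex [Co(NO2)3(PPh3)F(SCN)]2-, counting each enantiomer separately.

5

The six octahedral sites form three mutually perpendicular trans pairs.
Systematic placement gives 4 geometric isomers: NO2 mer (3 arrangements); NO2 fac (chiral).
One of these lacks any improper symmetry element and so occurs as an enantiomeric pair, giving 4 + 1 = 5 stereoisomers in total.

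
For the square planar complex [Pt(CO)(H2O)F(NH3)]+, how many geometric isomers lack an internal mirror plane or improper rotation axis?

0

Working through the distinct placements yields 3 geometric isomers: (CO/H2O trans, F/NH3 trans); (CO/NH3 trans, F/H2O trans); (CO/F trans, H2O/NH3 trans).
Each arrangement has an internal mirror plane or centre of symmetry, so none is chiral.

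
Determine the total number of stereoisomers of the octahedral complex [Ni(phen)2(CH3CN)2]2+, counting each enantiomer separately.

In an octahedral complex each vertex has one trans partner and four cis neighbours.
Each phen is bidentate and must span two cis positions.
Systematic placement gives 2 geometric isomers: CH3CN trans; CH3CN cis (chiral).
One of these lacks any improper symmetry element and so occurs as an enantiomeric pair, giving 2 + 1 = 3 stereoisomers in total.

3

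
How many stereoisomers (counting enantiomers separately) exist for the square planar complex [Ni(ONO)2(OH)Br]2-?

Systematic placement gives 2 geometric isomers: ONO cis; ONO trans.
Each arrangement has an internal mirror plane or centre of symmetry, so none is chiral.

2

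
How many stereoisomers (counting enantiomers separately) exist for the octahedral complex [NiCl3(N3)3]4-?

There are 2 geometric isomers: Cl mer; Cl fac.
Each arrangement has an internal mirror plane or centre of symmetry, so none is chiral.

2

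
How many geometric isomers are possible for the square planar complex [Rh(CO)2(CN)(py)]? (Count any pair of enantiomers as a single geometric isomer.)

2

Working through the distinct placements yields 2 geometric isomers: CO cis; CO trans.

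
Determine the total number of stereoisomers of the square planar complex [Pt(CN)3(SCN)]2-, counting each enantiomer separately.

1

A square has two trans pairs of vertices; adjacent vertices are cis.
Only one geometric arrangement is possible.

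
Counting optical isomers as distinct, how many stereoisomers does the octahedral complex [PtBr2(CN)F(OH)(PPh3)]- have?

An octahedron has six vertices in three trans pairs; every non-trans pair is cis.
Placing the ligands in turn and identifying arrangements related by rotation or reflection leaves 9 distinct geometric isomers.
Of these, 6 lack any improper symmetry element and so occur as enantiomeric pairs, giving 9 + 6 = 15 stereoisomers in total.

15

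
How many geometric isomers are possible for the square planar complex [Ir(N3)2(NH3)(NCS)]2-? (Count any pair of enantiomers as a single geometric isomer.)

In a square planar complex each vertex has one trans partner and two cis neighbours.
There are 2 geometric isomers: N3 cis; N3 trans.

2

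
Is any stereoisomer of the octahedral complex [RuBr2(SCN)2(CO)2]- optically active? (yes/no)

Working through the distinct placements yields 5 geometric isomers: Br trans, SCN trans, CO trans; Br trans, SCN cis, CO cis; Br cis, SCN trans, CO cis; Br cis, SCN cis, CO cis (chiral); Br cis, SCN cis, CO trans.
One of these lacks any improper symmetry element and so occurs as an enantiomeric pair, giving 5 + 1 = 6 stereoisomers in total.

yes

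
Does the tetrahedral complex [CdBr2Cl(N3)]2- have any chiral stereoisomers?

In a tetrahedral complex all four positions are equivalent and every pair of ligands is adjacent — there is no cis/trans distinction.
Only one geometric arrangement is possible.

no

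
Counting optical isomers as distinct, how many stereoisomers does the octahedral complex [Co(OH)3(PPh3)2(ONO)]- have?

3

The six octahedral sites form three mutually perpendicular trans pairs.
Working through the distinct placements yields 3 geometric isomers: OH mer, PPh3 trans; OH mer, PPh3 cis; OH fac, PPh3 cis.
Each arrangement has an internal mirror plane or centre of symmetry, so none is chiral.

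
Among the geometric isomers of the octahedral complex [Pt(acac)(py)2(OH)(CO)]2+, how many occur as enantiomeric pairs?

In an octahedral complex each vertex has one trans partner and four cis neighbours.
Each acac is bidentate and must span two cis positions.
Systematic placement gives 4 geometric isomers: py cis (3 arrangements, 2 chiral); py trans.
Of these, 2 lack any improper symmetry element and so occur as enantiomeric pairs, giving 4 + 2 = 6 stereoisomers in total.

2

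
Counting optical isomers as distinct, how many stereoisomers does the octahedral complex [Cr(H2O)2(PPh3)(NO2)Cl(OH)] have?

Placing the ligands in turn and identifying arrangements related by rotation or reflection leaves 9 distinct geometric isomers.
Of these, 6 lack any improper symmetry element and so occur as enantiomeric pairs, giving 9 + 6 = 15 stereoisomers in total.

15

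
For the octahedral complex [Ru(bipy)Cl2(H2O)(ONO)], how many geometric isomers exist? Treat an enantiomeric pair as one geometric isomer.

4

Each bipy is bidentate and must span two cis positions.
The distinct arrangements are (4 in all): Cl trans; Cl cis (3 arrangements, 2 chiral).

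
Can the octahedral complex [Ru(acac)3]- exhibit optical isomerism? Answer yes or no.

In an octahedral complex each vertex has one trans partner and four cis neighbours.
Each acac is bidentate and must span two cis positions.
Only one geometric arrangement is possible; it has no improper symmetry element, so it exists as a pair of enantiomers (2 stereoisomers).

yes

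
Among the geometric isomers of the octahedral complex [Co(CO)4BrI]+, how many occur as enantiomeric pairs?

An octahedron has six vertices in three trans pairs; every non-trans pair is cis.
Systematic placement gives 2 geometric isomers: Br and I mutually cis; Br and I mutually trans.
Each arrangement has an internal mirror plane or centre of symmetry, so none is chiral.

0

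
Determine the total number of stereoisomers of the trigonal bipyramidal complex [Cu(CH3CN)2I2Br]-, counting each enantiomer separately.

A trigonal bipyramid has two axial and three equatorial sites, which are chemically inequivalent.
Placing the ligands in turn and identifying arrangements related by rotation or reflection leaves 5 distinct geometric isomers.
One of these lacks any improper symmetry element and so occurs as an enantiomeric pair, giving 5 + 1 = 6 stereoisomers in total.

6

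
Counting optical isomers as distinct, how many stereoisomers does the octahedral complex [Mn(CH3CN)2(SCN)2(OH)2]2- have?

The six octahedral sites form three mutually perpendicular trans pairs.
Systematic placement gives 5 geometric isomers: CH3CN trans, SCN trans, OH trans; CH3CN trans, SCN cis, OH cis; CH3CN cis, SCN trans, OH cis; CH3CN cis, SCN cis, OH cis (chiral); CH3CN cis, SCN cis, OH trans.
One of these lacks any improper symmetry element and so occurs as an enantiomeric pair, giving 5 + 1 = 6 stereoisomers in total.

6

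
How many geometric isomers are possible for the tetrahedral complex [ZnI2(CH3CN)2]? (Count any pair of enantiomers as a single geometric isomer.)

1

In a tetrahedral complex all four positions are equivalent and every pair of ligands is adjacent — there is no cis/trans distinction.
Only one geometric arrangement is possible.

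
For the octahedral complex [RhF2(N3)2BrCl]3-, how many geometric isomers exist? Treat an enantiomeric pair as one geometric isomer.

6

In an octahedral complex each vertex has one trans partner and four cis neighbours.
Working through the distinct placements yields 6 geometric isomers: F trans, N3 trans; F cis, N3 cis (3 arrangements, 2 chiral); F cis, N3 trans; F trans, N3 cis.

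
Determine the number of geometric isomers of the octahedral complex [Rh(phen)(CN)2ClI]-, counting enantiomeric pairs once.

4

In an octahedral complex each vertex has one trans partner and four cis neighbours.
Each phen is bidentate and must span two cis positions.
Systematic placement gives 4 geometric isomers: CN trans; CN cis (3 arrangements, 2 chiral).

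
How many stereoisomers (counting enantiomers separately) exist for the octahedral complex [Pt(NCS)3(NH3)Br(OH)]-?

5

Working through the distinct placements yields 4 geometric isomers: NCS mer (3 arrangements); NCS fac (chiral).
One of these lacks any improper symmetry element and so occurs as an enantiomeric pair, giving 4 + 1 = 5 stereoisomers in total.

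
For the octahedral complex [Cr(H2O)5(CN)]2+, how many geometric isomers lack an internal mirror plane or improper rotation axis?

An octahedron has six vertices in three trans pairs; every non-trans pair is cis.
Only one geometric arrangement is possible.

0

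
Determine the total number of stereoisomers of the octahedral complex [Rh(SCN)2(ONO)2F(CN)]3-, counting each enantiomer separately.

An octahedron has six vertices in three trans pairs; every non-trans pair is cis.
Systematic placement gives 6 geometric isomers: SCN trans, ONO trans; SCN cis, ONO cis (3 arrangements, 2 chiral); SCN trans, ONO cis; SCN cis, ONO trans.
Of these, 2 lack any improper symmetry element and so occur as enantiomeric pairs, giving 6 + 2 = 8 stereoisomers in total.

8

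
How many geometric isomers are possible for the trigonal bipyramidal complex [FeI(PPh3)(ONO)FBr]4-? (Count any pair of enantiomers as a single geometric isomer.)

In a trigonal bipyramid the two axial positions differ from the three equatorial ones.
Systematic enumeration (placing each ligand type in turn and discarding arrangements equivalent by rotation or reflection) gives 10 geometric isomers.

10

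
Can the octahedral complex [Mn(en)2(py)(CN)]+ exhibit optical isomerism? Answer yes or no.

Each en is bidentate and must span two cis positions.
Working through the distinct placements yields 2 geometric isomers: py and CN mutually cis (chiral); py and CN mutually trans.
One of these lacks any improper symmetry element and so occurs as an enantiomeric pair, giving 2 + 1 = 3 stereoisomers in total.

yes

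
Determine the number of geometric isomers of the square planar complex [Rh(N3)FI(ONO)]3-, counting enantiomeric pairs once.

3

In a square planar complex each vertex has one trans partner and two cis neighbours.
There are 3 geometric isomers: (F/N3 trans, I/ONO trans); (F/ONO trans, I/N3 trans); (F/I trans, N3/ONO trans).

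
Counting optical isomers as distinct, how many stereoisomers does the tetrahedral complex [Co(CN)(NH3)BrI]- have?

Only one geometric arrangement is possible; it has no improper symmetry element, so it exists as a pair of enantiomers (2 stereoisomers).

2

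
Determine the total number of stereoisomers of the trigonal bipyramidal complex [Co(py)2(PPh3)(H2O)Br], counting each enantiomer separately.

10

In a trigonal bipyramid the two axial positions differ from the three equatorial ones.
Exhaustive case analysis gives 7 geometric isomers.
Of these, 3 lack any improper symmetry element and so occur as enantiomeric pairs, giving 7 + 3 = 10 stereoisomers in total.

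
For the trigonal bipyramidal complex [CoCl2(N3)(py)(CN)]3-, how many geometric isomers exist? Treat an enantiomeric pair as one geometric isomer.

Exhaustive case analysis gives 7 geometric isomers.

7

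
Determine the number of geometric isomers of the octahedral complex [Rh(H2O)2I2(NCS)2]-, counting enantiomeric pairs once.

There are 5 geometric isomers: H2O trans, I trans, NCS trans; H2O trans, I cis, NCS cis; H2O cis, I cis, NCS trans; H2O cis, I cis, NCS cis (chiral); H2O cis, I trans, NCS cis.

5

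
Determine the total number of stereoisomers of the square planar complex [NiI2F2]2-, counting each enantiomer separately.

A square has two trans pairs of vertices; adjacent vertices are cis.
Systematic placement gives 2 geometric isomers: I cis; I trans.
Each arrangement has an internal mirror plane or centre of symmetry, so none is chiral.

2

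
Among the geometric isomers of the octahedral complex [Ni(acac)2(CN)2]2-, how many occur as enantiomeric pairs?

1

Each acac is bidentate and must span two cis positions.
The distinct arrangements are (2 in all): CN trans; CN cis (chiral).
One of these lacks any improper symmetry element and so occurs as an enantiomeric pair, giving 2 + 1 = 3 stereoisomers in total.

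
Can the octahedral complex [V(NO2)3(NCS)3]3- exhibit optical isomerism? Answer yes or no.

no

An octahedron has six vertices in three trans pairs; every non-trans pair is cis.
Systematic placement gives 2 geometric isomers: NO2 mer; NO2 fac.
Each arrangement has an internal mirror plane or centre of symmetry, so none is chiral.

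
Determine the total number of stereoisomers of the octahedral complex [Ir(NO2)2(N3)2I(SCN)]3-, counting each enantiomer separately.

8

The six octahedral sites form three mutually perpendicular trans pairs.
The distinct arrangements are (6 in all): NO2 cis, N3 cis (3 arrangements, 2 chiral); NO2 trans, N3 cis; NO2 cis, N3 trans; NO2 trans, N3 trans.
Of these, 2 lack any improper symmetry element and so occur as enantiomeric pairs, giving 6 + 2 = 8 stereoisomers in total.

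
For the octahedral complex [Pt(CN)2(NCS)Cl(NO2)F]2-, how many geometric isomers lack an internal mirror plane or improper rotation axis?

6

Placing the ligands in turn and identifying arrangements related by rotation or reflection leaves 9 distinct geometric isomers.
Of these, 6 lack any improper symmetry element and so occur as enantiomeric pairs, giving 9 + 6 = 15 stereoisomers in total.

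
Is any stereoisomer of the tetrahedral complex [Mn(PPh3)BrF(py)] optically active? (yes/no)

All four vertices of a tetrahedron are equivalent and mutually adjacent, so cis/trans isomerism cannot arise.
Only one geometric arrangement is possible; it has no improper symmetry element, so it exists as a pair of enantiomers (2 stereoisomers).

yes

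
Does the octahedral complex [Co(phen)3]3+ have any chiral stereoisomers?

An octahedron has six vertices in three trans pairs; every non-trans pair is cis.
Each phen is bidentate and must span two cis positions.
Only one geometric arrangement is possible; it has no improper symmetry element, so it exists as a pair of enantiomers (2 stereoisomers).

yes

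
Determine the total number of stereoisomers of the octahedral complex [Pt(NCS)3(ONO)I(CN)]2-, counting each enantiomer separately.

In an octahedral complex each vertex has one trans partner and four cis neighbours.
Working through the distinct placements yields 4 geometric isomers: NCS mer (3 arrangements); NCS fac (chiral).
One of these lacks any improper symmetry element and so occurs as an enantiomeric pair, giving 4 + 1 = 5 stereoisomers in total.

5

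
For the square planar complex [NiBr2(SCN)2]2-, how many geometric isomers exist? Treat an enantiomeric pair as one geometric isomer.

2

Working through the distinct placements yields 2 geometric isomers: Br cis; Br trans.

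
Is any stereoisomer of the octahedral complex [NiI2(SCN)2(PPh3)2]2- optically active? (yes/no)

yes

Working through the distinct placements yields 5 geometric isomers: I trans, SCN trans, PPh3 trans; I trans, SCN cis, PPh3 cis; I cis, SCN trans, PPh3 cis; I cis, SCN cis, PPh3 cis (chiral); I cis, SCN cis, PPh3 trans.
One of these lacks any improper symmetry element and so occurs as an enantiomeric pair, giving 5 + 1 = 6 stereoisomers in total.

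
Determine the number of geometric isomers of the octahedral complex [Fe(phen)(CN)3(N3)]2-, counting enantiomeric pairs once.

Each phen is bidentate and must span two cis positions.
The distinct arrangements are (2 in all): CN mer; CN fac.

2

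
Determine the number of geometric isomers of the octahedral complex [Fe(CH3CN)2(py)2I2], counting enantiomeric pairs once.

5

In an octahedral complex each vertex has one trans partner and four cis neighbours.
Working through the distinct placements yields 5 geometric isomers: CH3CN trans, py trans, I trans; CH3CN trans, py cis, I cis; CH3CN cis, py trans, I cis; CH3CN cis, py cis, I cis (chiral); CH3CN cis, py cis, I trans.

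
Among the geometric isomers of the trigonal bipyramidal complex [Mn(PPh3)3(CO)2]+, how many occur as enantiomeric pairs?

A trigonal bipyramid has two axial and three equatorial sites, which are chemically inequivalent.
The distinct arrangements are (3 in all): CO both axial; CO one axial, one equatorial; CO both equatorial.
Each arrangement has an internal mirror plane or centre of symmetry, so none is chiral.

0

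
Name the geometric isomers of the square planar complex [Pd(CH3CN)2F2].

A square has two trans pairs of vertices; adjacent vertices are cis.
There are 2 geometric isomers: CH3CN cis; CH3CN trans.

cis and trans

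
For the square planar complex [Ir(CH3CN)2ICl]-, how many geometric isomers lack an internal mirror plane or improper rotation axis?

0

In a square planar complex each vertex has one trans partner and two cis neighbours.
Systematic placement gives 2 geometric isomers: CH3CN cis; CH3CN trans.
Each arrangement has an internal mirror plane or centre of symmetry, so none is chiral.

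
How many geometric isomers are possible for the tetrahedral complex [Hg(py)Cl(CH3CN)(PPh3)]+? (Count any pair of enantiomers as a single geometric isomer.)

In a tetrahedral complex all four positions are equivalent and every pair of ligands is adjacent — there is no cis/trans distinction.
Only one geometric arrangement is possible; it has no improper symmetry element, so it exists as a pair of enantiomers (2 stereoisomers).

1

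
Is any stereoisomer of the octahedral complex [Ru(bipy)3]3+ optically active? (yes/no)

Each bipy is bidentate and must span two cis positions.
Only one geometric arrangement is possible; it has no improper symmetry element, so it exists as a pair of enantiomers (2 stereoisomers).

yes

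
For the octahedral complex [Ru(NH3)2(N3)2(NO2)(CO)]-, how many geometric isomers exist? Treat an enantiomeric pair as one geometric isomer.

6

An octahedron has six vertices in three trans pairs; every non-trans pair is cis.
Systematic placement gives 6 geometric isomers: NH3 cis, N3 cis (3 arrangements, 2 chiral); NH3 trans, N3 cis; NH3 cis, N3 trans; NH3 trans, N3 trans.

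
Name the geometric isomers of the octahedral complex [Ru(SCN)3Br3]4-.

In an octahedral complex each vertex has one trans partner and four cis neighbours.
Systematic placement gives 2 geometric isomers: SCN mer; SCN fac.

fac and mer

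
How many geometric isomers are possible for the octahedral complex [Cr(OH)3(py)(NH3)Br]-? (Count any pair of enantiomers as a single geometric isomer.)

4

The six octahedral sites form three mutually perpendicular trans pairs.
The distinct arrangements are (4 in all): OH mer (3 arrangements); OH fac (chiral).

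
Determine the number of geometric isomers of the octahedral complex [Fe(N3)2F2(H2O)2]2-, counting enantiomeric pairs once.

5

An octahedron has six vertices in three trans pairs; every non-trans pair is cis.
The distinct arrangements are (5 in all): N3 trans, F trans, H2O trans; N3 cis, F trans, H2O cis; N3 trans, F cis, H2O cis; N3 cis, F cis, H2O cis (chiral); N3 cis, F cis, H2O trans.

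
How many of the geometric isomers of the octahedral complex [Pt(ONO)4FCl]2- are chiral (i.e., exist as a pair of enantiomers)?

An octahedron has six vertices in three trans pairs; every non-trans pair is cis.
Systematic placement gives 2 geometric isomers: F and Cl mutually trans; F and Cl mutually cis.
Each arrangement has an internal mirror plane or centre of symmetry, so none is chiral.

0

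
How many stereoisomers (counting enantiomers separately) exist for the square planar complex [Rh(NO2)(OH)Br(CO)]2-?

A square has two trans pairs of vertices; adjacent vertices are cis.
Systematic placement gives 3 geometric isomers: (Br/NO2 trans, CO/OH trans); (Br/OH trans, CO/NO2 trans); (Br/CO trans, NO2/OH trans).
Each arrangement has an internal mirror plane or centre of symmetry, so none is chiral.

3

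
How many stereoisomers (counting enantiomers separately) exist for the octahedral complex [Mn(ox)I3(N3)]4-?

2

In an octahedral complex each vertex has one trans partner and four cis neighbours.
Each ox is bidentate and must span two cis positions.
The distinct arrangements are (2 in all): I mer; I fac.
Each arrangement has an internal mirror plane or centre of symmetry, so none is chiral.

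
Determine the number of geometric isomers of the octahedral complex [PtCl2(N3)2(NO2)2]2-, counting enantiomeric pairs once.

5

An octahedron has six vertices in three trans pairs; every non-trans pair is cis.
Working through the distinct placements yields 5 geometric isomers: Cl trans, N3 trans, NO2 trans; Cl trans, N3 cis, NO2 cis; Cl cis, N3 cis, NO2 trans; Cl cis, N3 cis, NO2 cis (chiral); Cl cis, N3 trans, NO2 cis.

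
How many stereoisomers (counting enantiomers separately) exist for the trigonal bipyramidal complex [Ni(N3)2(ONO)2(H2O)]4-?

6

In a trigonal bipyramid the two axial positions differ from the three equatorial ones.
Systematic enumeration (placing each ligand type in turn and discarding arrangements equivalent by rotation or reflection) gives 5 geometric isomers.
One of these lacks any improper symmetry element and so occurs as an enantiomeric pair, giving 5 + 1 = 6 stereoisomers in total.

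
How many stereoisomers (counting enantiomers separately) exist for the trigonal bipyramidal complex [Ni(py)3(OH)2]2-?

A trigonal bipyramid has two axial and three equatorial sites, which are chemically inequivalent.
The distinct arrangements are (3 in all): OH both axial; OH one axial, one equatorial; OH both equatorial.
Each arrangement has an internal mirror plane or centre of symmetry, so none is chiral.

3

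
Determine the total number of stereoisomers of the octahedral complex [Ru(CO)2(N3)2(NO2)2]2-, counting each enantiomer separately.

In an octahedral complex each vertex has one trans partner and four cis neighbours.
Working through the distinct placements yields 5 geometric isomers: CO trans, N3 trans, NO2 trans; CO trans, N3 cis, NO2 cis; CO cis, N3 cis, NO2 trans; CO cis, N3 cis, NO2 cis (chiral); CO cis, N3 trans, NO2 cis.
One of these lacks any improper symmetry element and so occurs as an enantiomeric pair, giving 5 + 1 = 6 stereoisomers in total.

6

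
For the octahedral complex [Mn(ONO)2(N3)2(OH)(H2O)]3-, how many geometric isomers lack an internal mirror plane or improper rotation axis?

2

In an octahedral complex each vertex has one trans partner and four cis neighbours.
Systematic placement gives 6 geometric isomers: ONO trans, N3 cis; ONO cis, N3 cis (3 arrangements, 2 chiral); ONO trans, N3 trans; ONO cis, N3 trans.
Of these, 2 lack any improper symmetry element and so occur as enantiomeric pairs, giving 6 + 2 = 8 stereoisomers in total.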